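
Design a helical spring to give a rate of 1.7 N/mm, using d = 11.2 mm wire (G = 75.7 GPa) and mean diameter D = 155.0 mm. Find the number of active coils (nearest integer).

24

N_a = Gd⁴/(8D³k) = (75.7×10³ × 11.2⁴)/(8 × 155.0³ × 1.7)
    = 1.19115e+09 / 5.06447e+07 = 23.52 → 24 coils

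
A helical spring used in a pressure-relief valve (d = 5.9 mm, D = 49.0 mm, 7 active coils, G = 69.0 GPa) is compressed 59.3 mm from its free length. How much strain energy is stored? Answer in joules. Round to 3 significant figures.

k = Gd⁴/(8D³N_a) = (69.0×10³)(5.9⁴)/(8·49.0³·7) = 12.691 N/mm
U = ½kδ² = 0.5 × 12.691 × 59.3² = 22313 N·mm = 22.313 J

22.3 J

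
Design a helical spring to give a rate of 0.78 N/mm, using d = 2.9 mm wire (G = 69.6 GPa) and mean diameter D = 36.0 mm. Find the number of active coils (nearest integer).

N_a = Gd⁴/(8D³k) = (69.6×10³ × 2.9⁴)/(8 × 36.0³ × 0.78)
    = 4.92268e+06 / 291133 = 16.91 → 17 coils

17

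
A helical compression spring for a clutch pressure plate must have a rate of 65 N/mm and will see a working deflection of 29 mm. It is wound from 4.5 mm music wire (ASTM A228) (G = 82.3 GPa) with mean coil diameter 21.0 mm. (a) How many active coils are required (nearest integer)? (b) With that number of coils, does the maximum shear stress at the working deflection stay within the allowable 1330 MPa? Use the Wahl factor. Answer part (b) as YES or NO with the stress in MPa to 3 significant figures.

(a) 7 coils; (b) NO, τ_max = 1480 MPa

N_a = Gd⁴/(8D³k) = (82.3×10³)(4.5⁴)/(8·21.0³·65) = 7.008 → N_a = 7
Actual rate k = Gd⁴/(8D³·7) = 65.073 N/mm
Working load F = kδ = 65.073·29 = 1887.1 N
C = 21.0/4.5 = 4.6667; K_W = (4C−1)/(4C−4)+0.615/C = 1.3363
τ_max = K_W·8FD/(πd³) = 1.3363·1107.4 = 1479.9 MPa
τ_max > 1330 MPa → exceeds allowable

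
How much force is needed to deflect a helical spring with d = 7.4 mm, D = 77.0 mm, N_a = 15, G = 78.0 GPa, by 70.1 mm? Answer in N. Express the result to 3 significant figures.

k = Gd⁴/(8D³N_a) = (78.0×10³)(7.4⁴)/(8·77.0³·15) = 4.2694 N/mm
F = k·δ = 4.2694 × 70.1 = 299.29 N

299 N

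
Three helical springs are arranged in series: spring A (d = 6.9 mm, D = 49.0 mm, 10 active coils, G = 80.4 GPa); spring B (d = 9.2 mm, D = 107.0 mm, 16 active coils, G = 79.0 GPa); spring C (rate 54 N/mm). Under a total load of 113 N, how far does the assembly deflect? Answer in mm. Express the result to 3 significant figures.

39.2 mm

k_A = Gd⁴/(8D³N_a) = (80.4×10³)(6.9⁴)/(8·49.0³·10) = 19.363 N/mm
k_B = Gd⁴/(8D³N_a) = (79.0×10³)(9.2⁴)/(8·107.0³·16) = 3.6093 N/mm
Series: 1/k_eq = 1/19.363 + 1/3.6093 + 1/54 = 0.34723; k_eq = 2.8799 N/mm
δ = F/k_eq = 113/2.8799 = 39.237 mm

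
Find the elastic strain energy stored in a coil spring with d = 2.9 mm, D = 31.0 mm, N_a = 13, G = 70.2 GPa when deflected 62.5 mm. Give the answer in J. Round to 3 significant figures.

3.13 J

k = Gd⁴/(8D³N_a) = (70.2×10³)(2.9⁴)/(8·31.0³·13) = 1.6025 N/mm
U = ½kδ² = 0.5 × 1.6025 × 62.5² = 3130 N·mm = 3.13 J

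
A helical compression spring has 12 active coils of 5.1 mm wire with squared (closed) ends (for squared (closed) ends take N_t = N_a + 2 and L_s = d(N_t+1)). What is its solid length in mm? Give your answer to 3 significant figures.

76.5 mm

squared (closed) ends: N_t = N_a + 2 = 12 + 2 = 14
L_s = d·(N_t+1) = 5.1 × 15 = 76.5 mm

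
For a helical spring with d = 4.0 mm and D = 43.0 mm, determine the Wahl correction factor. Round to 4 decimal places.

1.1341

C = D/d = 43.0/4.0 = 10.7500
K_W = (4C−1)/(4C−4) + 0.615/C = 42.000/39.000 + 0.0572 = 1.1341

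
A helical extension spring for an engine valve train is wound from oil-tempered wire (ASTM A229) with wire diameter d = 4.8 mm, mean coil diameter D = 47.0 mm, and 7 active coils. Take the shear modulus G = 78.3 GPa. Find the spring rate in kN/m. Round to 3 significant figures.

7.15 kN/m

k = Gd⁴/(8D³N_a) = (78.3×10³ × 4.8⁴) / (8 × 47.0³ × 7)
  = 4.15649e+07 / 5.81409e+06 = 7.149 N/mm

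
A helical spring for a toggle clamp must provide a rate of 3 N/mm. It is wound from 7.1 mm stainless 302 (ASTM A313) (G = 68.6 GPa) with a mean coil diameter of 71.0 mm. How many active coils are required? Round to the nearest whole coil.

N_a = Gd⁴/(8D³k) = (68.6×10³ × 7.1⁴)/(8 × 71.0³ × 3)
    = 1.74324e+08 / 8.58986e+06 = 20.29 → 20 coils

20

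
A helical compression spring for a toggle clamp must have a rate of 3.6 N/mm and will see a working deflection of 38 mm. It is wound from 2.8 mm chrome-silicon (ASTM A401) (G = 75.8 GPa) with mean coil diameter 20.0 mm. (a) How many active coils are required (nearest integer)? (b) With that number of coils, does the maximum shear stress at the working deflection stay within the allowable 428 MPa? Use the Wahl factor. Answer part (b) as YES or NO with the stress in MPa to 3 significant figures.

N_a = Gd⁴/(8D³k) = (75.8×10³)(2.8⁴)/(8·20.0³·3.6) = 20.22 → N_a = 20
Actual rate k = Gd⁴/(8D³·20) = 3.6399 N/mm
Working load F = kδ = 3.6399·38 = 138.32 N
C = 20.0/2.8 = 7.1429; K_W = (4C−1)/(4C−4)+0.615/C = 1.2082
τ_max = K_W·8FD/(πd³) = 1.2082·320.9 = 387.71 MPa
τ_max ≤ 428 MPa → acceptable

(a) 20 coils; (b) YES, τ_max = 388 MPa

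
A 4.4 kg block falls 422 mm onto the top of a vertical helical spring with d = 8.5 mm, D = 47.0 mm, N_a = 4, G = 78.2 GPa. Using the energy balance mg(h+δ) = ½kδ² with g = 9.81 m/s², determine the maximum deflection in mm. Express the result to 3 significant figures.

k = Gd⁴/(8D³N_a) = (78.2×10³)(8.5⁴)/(8·47.0³·4) = 122.87 N/mm
W = mg = 4.4 × 9.81 = 43.164 N
½kδ² − Wδ − Wh = 0 → δ = (W + √(W² + 2kWh))/k
δ = (43.164 + √(1863.1 + 4.47613e+06))/122.87 = (43.164 + 2116.1)/122.87 = 17.574 mm

17.6 mm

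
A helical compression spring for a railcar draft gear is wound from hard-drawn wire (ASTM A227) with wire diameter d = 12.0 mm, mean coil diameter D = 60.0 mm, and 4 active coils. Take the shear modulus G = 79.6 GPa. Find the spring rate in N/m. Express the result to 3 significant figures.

239000 N/m

k = Gd⁴/(8D³N_a) = (79.6×10³ × 12.0⁴) / (8 × 60.0³ × 4)
  = 1.65059e+09 / 6.912e+06 = 238.8 N/mm = 2.388e+05 N/m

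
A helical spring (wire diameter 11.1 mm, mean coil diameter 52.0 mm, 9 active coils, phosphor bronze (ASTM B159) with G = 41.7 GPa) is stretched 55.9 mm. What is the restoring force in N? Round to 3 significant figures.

k = Gd⁴/(8D³N_a) = (41.7×10³)(11.1⁴)/(8·52.0³·9) = 62.53 N/mm
F = k·δ = 62.53 × 55.9 = 3495.4 N

3500 N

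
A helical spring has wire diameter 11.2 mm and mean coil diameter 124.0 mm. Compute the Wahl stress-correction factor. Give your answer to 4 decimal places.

C = D/d = 124.0/11.2 = 11.0714
K_W = (4C−1)/(4C−4) + 0.615/C = 43.286/40.286 + 0.0555 = 1.1300

1.1300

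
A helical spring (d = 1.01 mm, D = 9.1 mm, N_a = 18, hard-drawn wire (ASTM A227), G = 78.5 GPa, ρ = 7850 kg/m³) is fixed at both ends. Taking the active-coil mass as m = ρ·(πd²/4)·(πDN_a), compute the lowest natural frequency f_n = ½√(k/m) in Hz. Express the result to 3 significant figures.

k = Gd⁴/(8D³N_a) = (78.5×10³)(1.01⁴)/(8·9.1³·18) = 0.75278 N/mm = 752.78 N/m
Wire length L = πDN_a = π·9.1·18 = 514.59 mm
m = ρ·(πd²/4)·L = 7850 × 0.80118×10⁻⁶ m² × 0.51459 m = 0.0032364 kg
f_n = ½√(k/m) = 0.5·√(752.78/0.0032364) = 0.5·√(2.326e+05) = 241.14 Hz

241 Hz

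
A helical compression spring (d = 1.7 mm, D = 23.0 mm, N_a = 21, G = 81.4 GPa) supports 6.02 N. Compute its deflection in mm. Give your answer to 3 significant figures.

18.1 mm

k = Gd⁴/(8D³N_a) = (81.4×10³)(1.7⁴)/(8·23.0³·21) = 0.3326 N/mm
δ = F/k = 6.02 / 0.3326 = 18.1 mm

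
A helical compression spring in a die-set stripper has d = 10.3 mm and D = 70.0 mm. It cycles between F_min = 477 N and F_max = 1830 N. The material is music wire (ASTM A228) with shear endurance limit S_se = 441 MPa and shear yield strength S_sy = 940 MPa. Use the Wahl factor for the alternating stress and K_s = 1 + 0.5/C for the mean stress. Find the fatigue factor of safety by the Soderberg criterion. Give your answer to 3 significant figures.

1.92

C = D/d = 70.0/10.3 = 6.7961; K_W = (4C−1)/(4C−4)+0.615/C = 1.2199; K_s = 1+0.5/C = 1.0736
F_a = (F_max−F_min)/2 = 676.5 N; F_m = (F_max+F_min)/2 = 1153.5 N
τ_a = K_W·8F_aD/(πd³) = 1.2199 × 110.36 = 134.62 MPa
τ_m = K_s·8F_mD/(πd³) = 1.0736 × 188.17 = 202.01 MPa
Soderberg: 1/n_f = τ_a/S_se + τ_m/S_sy = 134.62/441 + 202.01/940 = 0.30526 + 0.21491 = 0.52017
n_f = 1/0.52017 = 1.922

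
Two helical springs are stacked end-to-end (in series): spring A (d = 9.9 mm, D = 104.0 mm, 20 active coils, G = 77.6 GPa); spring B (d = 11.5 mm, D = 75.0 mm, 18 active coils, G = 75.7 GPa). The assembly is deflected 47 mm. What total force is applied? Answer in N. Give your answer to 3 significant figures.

164 N

k_A = Gd⁴/(8D³N_a) = (77.6×10³)(9.9⁴)/(8·104.0³·20) = 4.1417 N/mm
k_B = Gd⁴/(8D³N_a) = (75.7×10³)(11.5⁴)/(8·75.0³·18) = 21.794 N/mm
Series: 1/k_eq = 1/4.1417 + 1/21.794 = 0.28733; k_eq = 3.4803 N/mm
F = k_eq·δ = 3.4803·47 = 163.58 N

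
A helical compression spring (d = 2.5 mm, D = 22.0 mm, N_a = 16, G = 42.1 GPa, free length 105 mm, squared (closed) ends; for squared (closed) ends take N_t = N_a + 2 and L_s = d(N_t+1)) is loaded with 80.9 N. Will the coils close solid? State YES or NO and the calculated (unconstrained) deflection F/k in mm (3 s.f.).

YES, δ = 67.0 mm

k = Gd⁴/(8D³N_a) = (42.1×10³)(2.5⁴)/(8·22.0³·16) = 1.2066 N/mm
N_t = 18; L_s = 2.5·19 = 47.5 mm; δ_solid = L₀ − L_s = 105 − 47.5 = 57.5 mm
δ = F/k = 80.9/1.2066 = 67.048 mm
δ ≥ δ_solid → spring goes solid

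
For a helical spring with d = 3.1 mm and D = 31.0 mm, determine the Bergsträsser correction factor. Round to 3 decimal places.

C = D/d = 31.0/3.1 = 10.0000
K_B = (4C+2)/(4C−3) = 42.000/37.000 = 1.1351

1.135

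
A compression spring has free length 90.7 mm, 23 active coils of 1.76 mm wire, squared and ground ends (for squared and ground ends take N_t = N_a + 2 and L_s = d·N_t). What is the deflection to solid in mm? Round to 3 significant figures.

46.7 mm

N_t = 25; L_s = 1.76·25 = 44 mm
δ_solid = L₀ − L_s = 90.7 − 44 = 46.7 mm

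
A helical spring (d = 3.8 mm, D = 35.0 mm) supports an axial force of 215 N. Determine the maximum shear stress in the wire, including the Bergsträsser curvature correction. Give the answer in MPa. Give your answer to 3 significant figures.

Spring index C = D/d = 35.0/3.8 = 9.2105
K_B = (4C+2)/(4C−3) = 38.842/33.842 = 1.1477
τ₀ = 8FD/(πd³) = 8·215·35.0/(π·3.8³) = 60200/172.39 = 349.22 MPa
τ_max = K·τ₀ = 1.1477 × 349.22 = 400.81 MPa

401 MPa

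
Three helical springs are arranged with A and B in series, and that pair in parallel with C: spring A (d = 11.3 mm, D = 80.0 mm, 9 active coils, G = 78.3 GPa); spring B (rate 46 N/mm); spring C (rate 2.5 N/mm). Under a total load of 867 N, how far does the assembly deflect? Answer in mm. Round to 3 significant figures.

39.0 mm

k_A = Gd⁴/(8D³N_a) = (78.3×10³)(11.3⁴)/(8·80.0³·9) = 34.632 N/mm
Springs A,B series: k_AB = 1/(1/34.632+1/46) = 19.757 N/mm; parallel with C: k_eq = 19.757+2.5 = 22.257 N/mm
δ = F/k_eq = 867/22.257 = 38.954 mm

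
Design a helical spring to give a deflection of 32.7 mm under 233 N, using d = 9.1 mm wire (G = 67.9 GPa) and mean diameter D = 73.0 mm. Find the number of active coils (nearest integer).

Required rate k = F/δ = 233/32.7 = 7.1254 N/mm
N_a = Gd⁴/(8D³k) = (67.9×10³ × 9.1⁴)/(8 × 73.0³ × 7.1254)
    = 4.65624e+08 / 2.21752e+07 = 21 → 21 coils

21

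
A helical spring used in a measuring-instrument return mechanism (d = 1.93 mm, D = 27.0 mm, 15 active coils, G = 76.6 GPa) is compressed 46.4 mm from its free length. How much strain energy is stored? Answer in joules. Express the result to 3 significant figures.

0.484 J

k = Gd⁴/(8D³N_a) = (76.6×10³)(1.93⁴)/(8·27.0³·15) = 0.44997 N/mm
U = ½kδ² = 0.5 × 0.44997 × 46.4² = 484.39 N·mm = 0.48439 J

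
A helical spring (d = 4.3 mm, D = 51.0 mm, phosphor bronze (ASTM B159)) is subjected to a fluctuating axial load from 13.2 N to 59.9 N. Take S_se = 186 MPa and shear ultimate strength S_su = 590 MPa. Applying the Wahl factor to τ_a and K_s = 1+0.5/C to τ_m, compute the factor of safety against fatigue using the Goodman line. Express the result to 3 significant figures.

2.98

C = D/d = 51.0/4.3 = 11.8605; K_W = (4C−1)/(4C−4)+0.615/C = 1.1209; K_s = 1+0.5/C = 1.0422
F_a = (F_max−F_min)/2 = 23.35 N; F_m = (F_max+F_min)/2 = 36.55 N
τ_a = K_W·8F_aD/(πd³) = 1.1209 × 38.141 = 42.753 MPa
τ_m = K_s·8F_mD/(πd³) = 1.0422 × 59.702 = 62.219 MPa
Goodman: 1/n_f = τ_a/S_se + τ_m/S_su = 42.753/186 + 62.219/590 = 0.22985 + 0.10546 = 0.33531
n_f = 1/0.33531 = 2.982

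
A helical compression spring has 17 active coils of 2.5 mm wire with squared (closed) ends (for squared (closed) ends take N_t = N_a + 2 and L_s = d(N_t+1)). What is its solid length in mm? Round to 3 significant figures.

50.0 mm

squared (closed) ends: N_t = N_a + 2 = 17 + 2 = 19
L_s = d·(N_t+1) = 2.5 × 20 = 50 mm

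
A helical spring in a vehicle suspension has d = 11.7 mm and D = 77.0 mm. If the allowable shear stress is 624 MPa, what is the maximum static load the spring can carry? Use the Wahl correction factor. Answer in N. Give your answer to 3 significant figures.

C = D/d = 77.0/11.7 = 6.5812
K_W = (4C−1)/(4C−4) + 0.615/C = 25.325/22.325 + 0.0934 = 1.2278
τ_max = K·8FD/(πd³) → F_max = τ_allow·πd³/(8DK)
F_max = 624·π·11.7³/(8·77.0·1.2278) = 3.1397e+06/756.34 = 4151.2 N

4150 N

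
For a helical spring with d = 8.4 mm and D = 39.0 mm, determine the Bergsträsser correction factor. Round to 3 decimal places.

C = D/d = 39.0/8.4 = 4.6429
K_B = (4C+2)/(4C−3) = 20.571/15.571 = 1.3211

1.321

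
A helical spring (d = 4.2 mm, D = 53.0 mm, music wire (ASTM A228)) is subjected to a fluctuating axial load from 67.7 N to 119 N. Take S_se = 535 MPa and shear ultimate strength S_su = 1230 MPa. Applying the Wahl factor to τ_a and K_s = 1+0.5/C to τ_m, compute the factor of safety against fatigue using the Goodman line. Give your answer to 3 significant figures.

C = D/d = 53.0/4.2 = 12.6190; K_W = (4C−1)/(4C−4)+0.615/C = 1.1133; K_s = 1+0.5/C = 1.0396
F_a = (F_max−F_min)/2 = 25.65 N; F_m = (F_max+F_min)/2 = 93.35 N
τ_a = K_W·8F_aD/(πd³) = 1.1133 × 46.726 = 52.019 MPa
τ_m = K_s·8F_mD/(πd³) = 1.0396 × 170.05 = 176.79 MPa
Goodman: 1/n_f = τ_a/S_se + τ_m/S_su = 52.019/535 + 176.79/1230 = 0.09723 + 0.14373 = 0.24096
n_f = 1/0.24096 = 4.15

4.15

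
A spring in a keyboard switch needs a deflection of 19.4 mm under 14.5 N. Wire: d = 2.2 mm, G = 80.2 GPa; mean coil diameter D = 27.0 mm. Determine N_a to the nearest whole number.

Required rate k = F/δ = 14.5/19.4 = 0.74742 N/mm
N_a = Gd⁴/(8D³k) = (80.2×10³ × 2.2⁴)/(8 × 27.0³ × 0.74742)
    = 1.87873e+06 / 117692 = 15.96 → 16 coils

16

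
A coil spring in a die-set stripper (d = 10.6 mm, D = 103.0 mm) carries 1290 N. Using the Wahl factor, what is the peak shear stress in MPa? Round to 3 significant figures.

327 MPa

Spring index C = D/d = 103.0/10.6 = 9.7170
K_W = (4C−1)/(4C−4) + 0.615/C = 37.868/34.868 + 0.0633 = 1.1493
τ₀ = 8FD/(πd³) = 8·1290·103.0/(π·10.6³) = 1.06296e+06/3741.7 = 284.09 MPa
τ_max = K·τ₀ = 1.1493 × 284.09 = 326.51 MPa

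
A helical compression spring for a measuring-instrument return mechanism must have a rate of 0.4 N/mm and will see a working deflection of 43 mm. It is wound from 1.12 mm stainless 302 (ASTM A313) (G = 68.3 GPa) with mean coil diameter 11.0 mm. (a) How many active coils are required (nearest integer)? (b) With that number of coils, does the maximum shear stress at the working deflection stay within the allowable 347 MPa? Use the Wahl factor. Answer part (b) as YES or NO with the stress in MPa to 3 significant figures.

(a) 25 coils; (b) NO, τ_max = 397 MPa

N_a = Gd⁴/(8D³k) = (68.3×10³)(1.12⁴)/(8·11.0³·0.4) = 25.23 → N_a = 25
Actual rate k = Gd⁴/(8D³·25) = 0.40372 N/mm
Working load F = kδ = 0.40372·43 = 17.36 N
C = 11.0/1.12 = 9.8214; K_W = (4C−1)/(4C−4)+0.615/C = 1.1476
τ_max = K_W·8FD/(πd³) = 1.1476·346.12 = 397.23 MPa
τ_max > 347 MPa → exceeds allowable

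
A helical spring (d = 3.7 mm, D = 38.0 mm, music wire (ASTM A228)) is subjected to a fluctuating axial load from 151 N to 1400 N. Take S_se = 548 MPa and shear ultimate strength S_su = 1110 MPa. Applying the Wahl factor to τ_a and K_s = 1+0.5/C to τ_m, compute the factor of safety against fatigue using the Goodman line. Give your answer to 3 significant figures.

0.258

C = D/d = 38.0/3.7 = 10.2703; K_W = (4C−1)/(4C−4)+0.615/C = 1.1408; K_s = 1+0.5/C = 1.0487
F_a = (F_max−F_min)/2 = 624.5 N; F_m = (F_max+F_min)/2 = 775.5 N
τ_a = K_W·8F_aD/(πd³) = 1.1408 × 1193 = 1361 MPa
τ_m = K_s·8F_mD/(πd³) = 1.0487 × 1481.5 = 1553.6 MPa
Goodman: 1/n_f = τ_a/S_se + τ_m/S_su = 1361/548 + 1553.6/1110 = 2.48356 + 1.39966 = 3.8832
n_f = 1/3.8832 = 0.2575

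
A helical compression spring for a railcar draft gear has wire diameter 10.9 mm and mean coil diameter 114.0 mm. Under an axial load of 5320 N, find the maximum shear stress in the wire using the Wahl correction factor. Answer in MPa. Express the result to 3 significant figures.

1360 MPa

Spring index C = D/d = 114.0/10.9 = 10.4587
K_W = (4C−1)/(4C−4) + 0.615/C = 40.835/37.835 + 0.0588 = 1.1381
τ₀ = 8FD/(πd³) = 8·5320·114.0/(π·10.9³) = 4.85184e+06/4068.5 = 1192.6 MPa
τ_max = K·τ₀ = 1.1381 × 1192.6 = 1357.2 MPa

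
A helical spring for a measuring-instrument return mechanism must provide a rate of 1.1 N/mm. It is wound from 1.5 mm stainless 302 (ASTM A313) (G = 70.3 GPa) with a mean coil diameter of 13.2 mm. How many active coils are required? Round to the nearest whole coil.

18

N_a = Gd⁴/(8D³k) = (70.3×10³ × 1.5⁴)/(8 × 13.2³ × 1.1)
    = 355894 / 20239.7 = 17.58 → 18 coils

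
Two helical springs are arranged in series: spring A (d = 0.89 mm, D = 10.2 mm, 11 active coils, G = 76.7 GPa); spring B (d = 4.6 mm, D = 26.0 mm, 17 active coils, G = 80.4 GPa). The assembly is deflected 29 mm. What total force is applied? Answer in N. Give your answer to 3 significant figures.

k_A = Gd⁴/(8D³N_a) = (76.7×10³)(0.89⁴)/(8·10.2³·11) = 0.51531 N/mm
k_B = Gd⁴/(8D³N_a) = (80.4×10³)(4.6⁴)/(8·26.0³·17) = 15.06 N/mm
Series: 1/k_eq = 1/0.51531 + 1/15.06 = 2.007; k_eq = 0.49827 N/mm
F = k_eq·δ = 0.49827·29 = 14.45 N

14.4 N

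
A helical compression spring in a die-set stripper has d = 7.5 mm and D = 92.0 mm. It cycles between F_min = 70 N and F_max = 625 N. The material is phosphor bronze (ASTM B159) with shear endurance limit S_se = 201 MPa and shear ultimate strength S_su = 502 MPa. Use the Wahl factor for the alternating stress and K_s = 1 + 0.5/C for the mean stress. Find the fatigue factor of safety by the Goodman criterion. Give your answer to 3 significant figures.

C = D/d = 92.0/7.5 = 12.2667; K_W = (4C−1)/(4C−4)+0.615/C = 1.1167; K_s = 1+0.5/C = 1.0408
F_a = (F_max−F_min)/2 = 277.5 N; F_m = (F_max+F_min)/2 = 347.5 N
τ_a = K_W·8F_aD/(πd³) = 1.1167 × 154.1 = 172.09 MPa
τ_m = K_s·8F_mD/(πd³) = 1.0408 × 192.97 = 200.84 MPa
Goodman: 1/n_f = τ_a/S_se + τ_m/S_su = 172.09/201 + 200.84/502 = 0.85615 + 0.40008 = 1.2562
n_f = 1/1.2562 = 0.796

0.796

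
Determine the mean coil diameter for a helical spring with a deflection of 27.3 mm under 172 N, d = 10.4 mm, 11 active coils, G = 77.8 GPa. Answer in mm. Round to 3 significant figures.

Required rate k = F/δ = 172/27.3 = 6.3004 N/mm
D = (Gd⁴/(8N_a·k))^(1/3) = (77.8×10³·10.4⁴/(8·11·6.3004))^(1/3)
  = (1.64159e+06)^(1/3) = 117.9654 mm

118 mm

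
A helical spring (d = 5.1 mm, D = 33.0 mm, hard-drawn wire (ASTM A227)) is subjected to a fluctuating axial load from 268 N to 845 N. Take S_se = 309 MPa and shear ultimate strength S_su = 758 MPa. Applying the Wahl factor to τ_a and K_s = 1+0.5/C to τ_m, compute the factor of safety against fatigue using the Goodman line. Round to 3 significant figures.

0.813

C = D/d = 33.0/5.1 = 6.4706; K_W = (4C−1)/(4C−4)+0.615/C = 1.2321; K_s = 1+0.5/C = 1.0773
F_a = (F_max−F_min)/2 = 288.5 N; F_m = (F_max+F_min)/2 = 556.5 N
τ_a = K_W·8F_aD/(πd³) = 1.2321 × 182.76 = 225.19 MPa
τ_m = K_s·8F_mD/(πd³) = 1.0773 × 352.54 = 379.78 MPa
Goodman: 1/n_f = τ_a/S_se + τ_m/S_su = 225.19/309 + 379.78/758 = 0.72877 + 0.50103 = 1.2298
n_f = 1/1.2298 = 0.8131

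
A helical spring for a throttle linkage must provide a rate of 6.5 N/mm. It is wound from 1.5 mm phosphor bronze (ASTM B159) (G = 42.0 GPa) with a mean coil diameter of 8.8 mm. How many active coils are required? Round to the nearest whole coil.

N_a = Gd⁴/(8D³k) = (42.0×10³ × 1.5⁴)/(8 × 8.8³ × 6.5)
    = 212625 / 35436.5 = 6 → 6 coils

6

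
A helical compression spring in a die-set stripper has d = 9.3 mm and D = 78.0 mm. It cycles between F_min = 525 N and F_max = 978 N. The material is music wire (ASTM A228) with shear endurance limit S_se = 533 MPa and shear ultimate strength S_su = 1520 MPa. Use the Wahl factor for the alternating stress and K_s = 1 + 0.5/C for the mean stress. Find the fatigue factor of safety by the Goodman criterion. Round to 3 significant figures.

C = D/d = 78.0/9.3 = 8.3871; K_W = (4C−1)/(4C−4)+0.615/C = 1.1749; K_s = 1+0.5/C = 1.0596
F_a = (F_max−F_min)/2 = 226.5 N; F_m = (F_max+F_min)/2 = 751.5 N
τ_a = K_W·8F_aD/(πd³) = 1.1749 × 55.931 = 65.711 MPa
τ_m = K_s·8F_mD/(πd³) = 1.0596 × 185.57 = 196.64 MPa
Goodman: 1/n_f = τ_a/S_se + τ_m/S_su = 65.711/533 + 196.64/1520 = 0.12329 + 0.12937 = 0.25265
n_f = 1/0.25265 = 3.958

3.96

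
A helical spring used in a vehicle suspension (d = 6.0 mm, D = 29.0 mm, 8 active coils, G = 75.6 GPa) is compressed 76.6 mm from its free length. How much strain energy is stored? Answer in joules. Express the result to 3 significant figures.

184 J

k = Gd⁴/(8D³N_a) = (75.6×10³)(6.0⁴)/(8·29.0³·8) = 62.77 N/mm
U = ½kδ² = 0.5 × 62.77 × 76.6² = 1.8415e+05 N·mm = 184.15 J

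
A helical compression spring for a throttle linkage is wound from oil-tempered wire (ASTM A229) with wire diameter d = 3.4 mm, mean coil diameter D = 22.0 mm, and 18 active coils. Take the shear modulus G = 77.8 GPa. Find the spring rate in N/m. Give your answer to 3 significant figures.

6780 N/m

k = Gd⁴/(8D³N_a) = (77.8×10³ × 3.4⁴) / (8 × 22.0³ × 18)
  = 1.03967e+07 / 1.53331e+06 = 6.7805 N/mm = 6780.5 N/m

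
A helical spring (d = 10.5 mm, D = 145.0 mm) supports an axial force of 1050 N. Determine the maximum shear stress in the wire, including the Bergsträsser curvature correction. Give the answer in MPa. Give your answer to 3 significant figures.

367 MPa

Spring index C = D/d = 145.0/10.5 = 13.8095
K_B = (4C+2)/(4C−3) = 57.238/52.238 = 1.0957
τ₀ = 8FD/(πd³) = 8·1050·145.0/(π·10.5³) = 1.218e+06/3636.8 = 334.91 MPa
τ_max = K·τ₀ = 1.0957 × 334.91 = 366.97 MPa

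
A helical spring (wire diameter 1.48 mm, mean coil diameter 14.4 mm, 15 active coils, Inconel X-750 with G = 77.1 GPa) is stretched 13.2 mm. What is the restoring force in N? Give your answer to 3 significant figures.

k = Gd⁴/(8D³N_a) = (77.1×10³)(1.48⁴)/(8·14.4³·15) = 1.0324 N/mm
F = k·δ = 1.0324 × 13.2 = 13.627 N

13.6 N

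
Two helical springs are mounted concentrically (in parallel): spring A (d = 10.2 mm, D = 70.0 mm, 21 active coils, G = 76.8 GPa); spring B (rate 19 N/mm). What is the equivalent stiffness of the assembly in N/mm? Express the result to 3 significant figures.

k_A = Gd⁴/(8D³N_a) = (76.8×10³)(10.2⁴)/(8·70.0³·21) = 14.426 N/mm
Parallel: k_eq = 14.426 + 19 = 33.426 N/mm

33.4 N/mm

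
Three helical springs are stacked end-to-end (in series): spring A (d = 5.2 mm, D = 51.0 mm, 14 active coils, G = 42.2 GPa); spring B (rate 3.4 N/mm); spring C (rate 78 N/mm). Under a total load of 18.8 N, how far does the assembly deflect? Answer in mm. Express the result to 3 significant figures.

14.8 mm

k_A = Gd⁴/(8D³N_a) = (42.2×10³)(5.2⁴)/(8·51.0³·14) = 2.0768 N/mm
Series: 1/k_eq = 1/2.0768 + 1/3.4 + 1/78 = 0.78845; k_eq = 1.2683 N/mm
δ = F/k_eq = 18.8/1.2683 = 14.823 mm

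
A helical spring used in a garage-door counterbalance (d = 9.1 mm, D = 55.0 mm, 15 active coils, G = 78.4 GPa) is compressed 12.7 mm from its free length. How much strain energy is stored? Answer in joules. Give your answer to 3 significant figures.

2.17 J

k = Gd⁴/(8D³N_a) = (78.4×10³)(9.1⁴)/(8·55.0³·15) = 26.929 N/mm
U = ½kδ² = 0.5 × 26.929 × 12.7² = 2171.6 N·mm = 2.1716 J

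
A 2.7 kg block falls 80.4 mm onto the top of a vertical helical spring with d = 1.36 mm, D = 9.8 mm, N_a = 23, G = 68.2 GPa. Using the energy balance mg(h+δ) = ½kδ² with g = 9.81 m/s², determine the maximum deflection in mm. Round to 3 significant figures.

79.2 mm

k = Gd⁴/(8D³N_a) = (68.2×10³)(1.36⁴)/(8·9.8³·23) = 1.3472 N/mm
W = mg = 2.7 × 9.81 = 26.487 N
½kδ² − Wδ − Wh = 0 → δ = (W + √(W² + 2kWh))/k
δ = (26.487 + √(701.56 + 5738.03))/1.3472 = (26.487 + 80.247)/1.3472 = 79.224 mm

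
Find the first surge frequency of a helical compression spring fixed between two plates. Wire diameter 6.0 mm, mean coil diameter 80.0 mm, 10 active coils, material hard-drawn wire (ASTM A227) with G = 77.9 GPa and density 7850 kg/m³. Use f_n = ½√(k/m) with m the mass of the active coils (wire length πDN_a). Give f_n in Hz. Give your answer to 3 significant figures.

k = Gd⁴/(8D³N_a) = (77.9×10³)(6.0⁴)/(8·80.0³·10) = 2.4648 N/mm = 2464.8 N/m
Wire length L = πDN_a = π·80.0·10 = 2513.3 mm
m = ρ·(πd²/4)·L = 7850 × 28.274×10⁻⁶ m² × 2.5133 m = 0.55783 kg
f_n = ½√(k/m) = 0.5·√(2464.8/0.55783) = 0.5·√(4418.6) = 33.236 Hz

33.2 Hz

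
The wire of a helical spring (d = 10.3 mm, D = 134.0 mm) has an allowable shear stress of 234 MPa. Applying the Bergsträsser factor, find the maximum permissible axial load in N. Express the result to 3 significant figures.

680 N

C = D/d = 134.0/10.3 = 13.0097
K_B = (4C+2)/(4C−3) = 54.039/49.039 = 1.1020
τ_max = K·8FD/(πd³) → F_max = τ_allow·πd³/(8DK)
F_max = 234·π·10.3³/(8·134.0·1.1020) = 8.033e+05/1181.3 = 680.01 N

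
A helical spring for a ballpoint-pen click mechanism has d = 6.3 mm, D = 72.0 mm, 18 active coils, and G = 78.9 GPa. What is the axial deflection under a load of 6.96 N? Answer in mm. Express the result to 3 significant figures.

3.01 mm

k = Gd⁴/(8D³N_a) = (78.9×10³)(6.3⁴)/(8·72.0³·18) = 2.3125 N/mm
δ = F/k = 6.96 / 2.3125 = 3.0097 mm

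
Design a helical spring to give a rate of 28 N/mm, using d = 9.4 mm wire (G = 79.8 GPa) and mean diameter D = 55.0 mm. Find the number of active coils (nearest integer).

N_a = Gd⁴/(8D³k) = (79.8×10³ × 9.4⁴)/(8 × 55.0³ × 28)
    = 6.23038e+08 / 3.7268e+07 = 16.72 → 17 coils

17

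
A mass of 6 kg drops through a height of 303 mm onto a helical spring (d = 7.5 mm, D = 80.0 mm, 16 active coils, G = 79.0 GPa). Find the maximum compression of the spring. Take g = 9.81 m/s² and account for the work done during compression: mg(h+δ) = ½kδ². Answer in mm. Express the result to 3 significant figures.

113 mm

k = Gd⁴/(8D³N_a) = (79.0×10³)(7.5⁴)/(8·80.0³·16) = 3.8141 N/mm
W = mg = 6 × 9.81 = 58.86 N
½kδ² − Wδ − Wh = 0 → δ = (W + √(W² + 2kWh))/k
δ = (58.86 + √(3464.5 + 136046))/3.8141 = (58.86 + 373.51)/3.8141 = 113.36 mm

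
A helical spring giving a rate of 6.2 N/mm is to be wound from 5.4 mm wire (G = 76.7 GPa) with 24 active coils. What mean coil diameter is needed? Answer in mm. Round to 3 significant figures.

38.0 mm

D = (Gd⁴/(8N_a·k))^(1/3) = (76.7×10³·5.4⁴/(8·24·6.2))^(1/3)
  = (54787)^(1/3) = 37.9804 mm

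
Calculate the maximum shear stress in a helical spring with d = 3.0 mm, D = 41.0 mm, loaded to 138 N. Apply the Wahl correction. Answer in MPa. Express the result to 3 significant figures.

589 MPa

Spring index C = D/d = 41.0/3.0 = 13.6667
K_W = (4C−1)/(4C−4) + 0.615/C = 53.667/50.667 + 0.0450 = 1.1042
τ₀ = 8FD/(πd³) = 8·138·41.0/(π·3.0³) = 45264/84.823 = 533.63 MPa
τ_max = K·τ₀ = 1.1042 × 533.63 = 589.24 MPa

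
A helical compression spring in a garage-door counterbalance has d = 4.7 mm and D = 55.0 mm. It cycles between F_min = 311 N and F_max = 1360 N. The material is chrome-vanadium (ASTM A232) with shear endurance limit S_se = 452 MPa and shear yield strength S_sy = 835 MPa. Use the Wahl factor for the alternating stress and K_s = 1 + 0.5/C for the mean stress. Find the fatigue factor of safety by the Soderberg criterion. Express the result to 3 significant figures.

C = D/d = 55.0/4.7 = 11.7021; K_W = (4C−1)/(4C−4)+0.615/C = 1.1226; K_s = 1+0.5/C = 1.0427
F_a = (F_max−F_min)/2 = 524.5 N; F_m = (F_max+F_min)/2 = 835.5 N
τ_a = K_W·8F_aD/(πd³) = 1.1226 × 707.55 = 794.32 MPa
τ_m = K_s·8F_mD/(πd³) = 1.0427 × 1127.1 = 1175.2 MPa
Soderberg: 1/n_f = τ_a/S_se + τ_m/S_sy = 794.32/452 + 1175.2/835 = 1.75733 + 1.40747 = 3.1648
n_f = 1/3.1648 = 0.316

0.316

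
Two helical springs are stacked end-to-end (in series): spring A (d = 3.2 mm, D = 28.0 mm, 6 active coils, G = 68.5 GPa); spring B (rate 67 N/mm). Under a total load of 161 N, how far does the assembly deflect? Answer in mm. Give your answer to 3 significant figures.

k_A = Gd⁴/(8D³N_a) = (68.5×10³)(3.2⁴)/(8·28.0³·6) = 6.8167 N/mm
Series: 1/k_eq = 1/6.8167 + 1/67 = 0.16162; k_eq = 6.1872 N/mm
δ = F/k_eq = 161/6.1872 = 26.021 mm

26.0 mm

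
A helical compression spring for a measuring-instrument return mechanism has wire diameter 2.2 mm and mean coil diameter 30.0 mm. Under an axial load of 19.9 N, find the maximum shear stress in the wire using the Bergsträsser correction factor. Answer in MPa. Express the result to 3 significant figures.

Spring index C = D/d = 30.0/2.2 = 13.6364
K_B = (4C+2)/(4C−3) = 56.545/51.545 = 1.0970
τ₀ = 8FD/(πd³) = 8·19.9·30.0/(π·2.2³) = 4776/33.452 = 142.77 MPa
τ_max = K·τ₀ = 1.0970 × 142.77 = 156.62 MPa

157 MPa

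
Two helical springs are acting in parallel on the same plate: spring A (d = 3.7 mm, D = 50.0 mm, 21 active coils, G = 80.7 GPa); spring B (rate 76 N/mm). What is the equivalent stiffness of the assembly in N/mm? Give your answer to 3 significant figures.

76.7 N/mm

k_A = Gd⁴/(8D³N_a) = (80.7×10³)(3.7⁴)/(8·50.0³·21) = 0.72021 N/mm
Parallel: k_eq = 0.72021 + 76 = 76.72 N/mm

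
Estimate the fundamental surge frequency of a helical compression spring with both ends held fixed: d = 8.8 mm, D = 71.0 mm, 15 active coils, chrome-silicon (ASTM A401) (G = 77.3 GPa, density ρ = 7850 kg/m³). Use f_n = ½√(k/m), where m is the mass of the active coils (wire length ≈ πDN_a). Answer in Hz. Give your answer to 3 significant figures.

k = Gd⁴/(8D³N_a) = (77.3×10³)(8.8⁴)/(8·71.0³·15) = 10.793 N/mm = 10793 N/m
Wire length L = πDN_a = π·71.0·15 = 3345.8 mm
m = ρ·(πd²/4)·L = 7850 × 60.821×10⁻⁶ m² × 3.3458 m = 1.5974 kg
f_n = ½√(k/m) = 0.5·√(10793/1.5974) = 0.5·√(6756.6) = 41.099 Hz

41.1 Hz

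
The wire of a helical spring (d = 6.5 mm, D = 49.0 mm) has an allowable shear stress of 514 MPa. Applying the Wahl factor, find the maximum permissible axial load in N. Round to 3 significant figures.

C = D/d = 49.0/6.5 = 7.5385
K_W = (4C−1)/(4C−4) + 0.615/C = 29.154/26.154 + 0.0816 = 1.1963
τ_max = K·8FD/(πd³) → F_max = τ_allow·πd³/(8DK)
F_max = 514·π·6.5³/(8·49.0·1.1963) = 4.4346e+05/468.94 = 945.65 N

946 N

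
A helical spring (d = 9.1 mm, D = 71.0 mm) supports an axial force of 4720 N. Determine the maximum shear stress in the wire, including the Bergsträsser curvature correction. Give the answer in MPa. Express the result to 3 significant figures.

1330 MPa

Spring index C = D/d = 71.0/9.1 = 7.8022
K_B = (4C+2)/(4C−3) = 33.209/28.209 = 1.1772
τ₀ = 8FD/(πd³) = 8·4720·71.0/(π·9.1³) = 2.68096e+06/2367.4 = 1132.4 MPa
τ_max = K·τ₀ = 1.1772 × 1132.4 = 1333.2 MPa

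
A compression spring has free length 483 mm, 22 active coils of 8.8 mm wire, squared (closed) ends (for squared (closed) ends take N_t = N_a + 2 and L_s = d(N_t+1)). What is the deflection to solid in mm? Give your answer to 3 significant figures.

N_t = 24; L_s = 8.8·25 = 220 mm
δ_solid = L₀ − L_s = 483 − 220 = 263 mm

263 mm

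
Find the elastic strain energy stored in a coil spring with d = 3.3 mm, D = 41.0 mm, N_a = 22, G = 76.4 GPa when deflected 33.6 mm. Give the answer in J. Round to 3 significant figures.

0.422 J

k = Gd⁴/(8D³N_a) = (76.4×10³)(3.3⁴)/(8·41.0³·22) = 0.74694 N/mm
U = ½kδ² = 0.5 × 0.74694 × 33.6² = 421.63 N·mm = 0.42163 J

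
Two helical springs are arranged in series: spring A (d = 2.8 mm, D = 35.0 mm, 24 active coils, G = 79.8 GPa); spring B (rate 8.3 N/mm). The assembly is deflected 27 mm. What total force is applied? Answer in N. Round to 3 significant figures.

15.0 N

k_A = Gd⁴/(8D³N_a) = (79.8×10³)(2.8⁴)/(8·35.0³·24) = 0.59584 N/mm
Series: 1/k_eq = 1/0.59584 + 1/8.3 = 1.7988; k_eq = 0.55593 N/mm
F = k_eq·δ = 0.55593·27 = 15.01 N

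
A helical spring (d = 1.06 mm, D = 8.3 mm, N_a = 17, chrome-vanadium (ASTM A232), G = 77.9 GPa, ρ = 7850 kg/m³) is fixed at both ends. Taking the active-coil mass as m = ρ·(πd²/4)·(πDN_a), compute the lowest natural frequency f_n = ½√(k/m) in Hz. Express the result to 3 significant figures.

k = Gd⁴/(8D³N_a) = (77.9×10³)(1.06⁴)/(8·8.3³·17) = 1.2647 N/mm = 1264.7 N/m
Wire length L = πDN_a = π·8.3·17 = 443.28 mm
m = ρ·(πd²/4)·L = 7850 × 0.88247×10⁻⁶ m² × 0.44328 m = 0.0030708 kg
f_n = ½√(k/m) = 0.5·√(1264.7/0.0030708) = 0.5·√(4.1185e+05) = 320.88 Hz

321 Hz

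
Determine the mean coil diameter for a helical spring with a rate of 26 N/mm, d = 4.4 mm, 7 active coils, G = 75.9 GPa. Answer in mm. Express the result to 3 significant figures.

D = (Gd⁴/(8N_a·k))^(1/3) = (75.9×10³·4.4⁴/(8·7·26))^(1/3)
  = (19538.5)^(1/3) = 26.9338 mm

26.9 mm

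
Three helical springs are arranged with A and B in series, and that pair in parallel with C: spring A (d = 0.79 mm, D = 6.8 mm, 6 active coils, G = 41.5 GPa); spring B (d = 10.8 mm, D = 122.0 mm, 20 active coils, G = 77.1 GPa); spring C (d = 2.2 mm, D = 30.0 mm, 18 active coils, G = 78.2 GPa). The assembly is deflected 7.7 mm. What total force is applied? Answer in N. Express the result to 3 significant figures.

9.99 N

k_A = Gd⁴/(8D³N_a) = (41.5×10³)(0.79⁴)/(8·6.8³·6) = 1.071 N/mm
k_B = Gd⁴/(8D³N_a) = (77.1×10³)(10.8⁴)/(8·122.0³·20) = 3.6104 N/mm
k_C = Gd⁴/(8D³N_a) = (78.2×10³)(2.2⁴)/(8·30.0³·18) = 0.47116 N/mm
Springs A,B series: k_AB = 1/(1/1.071+1/3.6104) = 0.82598 N/mm; parallel with C: k_eq = 0.82598+0.47116 = 1.2971 N/mm
F = k_eq·δ = 1.2971·7.7 = 9.988 N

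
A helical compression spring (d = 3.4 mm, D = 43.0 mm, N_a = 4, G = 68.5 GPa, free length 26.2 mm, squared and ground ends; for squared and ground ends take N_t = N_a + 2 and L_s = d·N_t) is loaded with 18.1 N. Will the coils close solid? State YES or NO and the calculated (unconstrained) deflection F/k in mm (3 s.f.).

k = Gd⁴/(8D³N_a) = (68.5×10³)(3.4⁴)/(8·43.0³·4) = 3.5979 N/mm
N_t = 6; L_s = 3.4·6 = 20.4 mm; δ_solid = L₀ − L_s = 26.2 − 20.4 = 5.8 mm
δ = F/k = 18.1/3.5979 = 5.0307 mm
δ < δ_solid → spring does not go solid

NO, δ = 5.03 mm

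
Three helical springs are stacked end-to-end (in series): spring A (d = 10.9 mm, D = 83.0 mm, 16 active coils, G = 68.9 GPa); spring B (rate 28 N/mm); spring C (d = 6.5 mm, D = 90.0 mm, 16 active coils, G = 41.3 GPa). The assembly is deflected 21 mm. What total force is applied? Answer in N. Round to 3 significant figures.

k_A = Gd⁴/(8D³N_a) = (68.9×10³)(10.9⁴)/(8·83.0³·16) = 13.289 N/mm
k_C = Gd⁴/(8D³N_a) = (41.3×10³)(6.5⁴)/(8·90.0³·16) = 0.79007 N/mm
Series: 1/k_eq = 1/13.289 + 1/28 + 1/0.79007 = 1.3767; k_eq = 0.72639 N/mm
F = k_eq·δ = 0.72639·21 = 15.254 N

15.3 N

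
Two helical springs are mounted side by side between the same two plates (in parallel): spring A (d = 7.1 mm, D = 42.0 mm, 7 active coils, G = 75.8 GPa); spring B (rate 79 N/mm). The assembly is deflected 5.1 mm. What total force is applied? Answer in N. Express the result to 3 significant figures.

640 N

k_A = Gd⁴/(8D³N_a) = (75.8×10³)(7.1⁴)/(8·42.0³·7) = 46.427 N/mm
Parallel: k_eq = 46.427 + 79 = 125.43 N/mm
F = k_eq·δ = 125.43·5.1 = 639.68 N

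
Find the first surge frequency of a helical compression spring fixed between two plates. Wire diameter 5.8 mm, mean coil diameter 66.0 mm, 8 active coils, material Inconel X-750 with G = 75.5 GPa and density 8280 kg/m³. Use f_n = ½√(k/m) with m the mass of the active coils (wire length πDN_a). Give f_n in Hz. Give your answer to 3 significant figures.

k = Gd⁴/(8D³N_a) = (75.5×10³)(5.8⁴)/(8·66.0³·8) = 4.6435 N/mm = 4643.5 N/m
Wire length L = πDN_a = π·66.0·8 = 1658.8 mm
m = ρ·(πd²/4)·L = 8280 × 26.421×10⁻⁶ m² × 1.6588 m = 0.36288 kg
f_n = ½√(k/m) = 0.5·√(4643.5/0.36288) = 0.5·√(12796) = 56.561 Hz

56.6 Hz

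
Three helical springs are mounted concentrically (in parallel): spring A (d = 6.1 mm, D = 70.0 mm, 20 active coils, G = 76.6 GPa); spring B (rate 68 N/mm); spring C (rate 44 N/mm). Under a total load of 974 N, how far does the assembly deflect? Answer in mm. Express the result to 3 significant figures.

8.55 mm

k_A = Gd⁴/(8D³N_a) = (76.6×10³)(6.1⁴)/(8·70.0³·20) = 1.9326 N/mm
Parallel: k_eq = 1.9326 + 68 + 44 = 113.93 N/mm
δ = F/k_eq = 974/113.93 = 8.5489 mm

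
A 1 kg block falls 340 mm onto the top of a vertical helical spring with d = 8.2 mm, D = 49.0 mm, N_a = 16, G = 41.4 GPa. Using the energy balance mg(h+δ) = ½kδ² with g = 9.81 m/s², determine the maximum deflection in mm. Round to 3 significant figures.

k = Gd⁴/(8D³N_a) = (41.4×10³)(8.2⁴)/(8·49.0³·16) = 12.43 N/mm
W = mg = 1 × 9.81 = 9.81 N
½kδ² − Wδ − Wh = 0 → δ = (W + √(W² + 2kWh))/k
δ = (9.81 + √(96.236 + 82915.4))/12.43 = (9.81 + 288.12)/12.43 = 23.969 mm

24.0 mm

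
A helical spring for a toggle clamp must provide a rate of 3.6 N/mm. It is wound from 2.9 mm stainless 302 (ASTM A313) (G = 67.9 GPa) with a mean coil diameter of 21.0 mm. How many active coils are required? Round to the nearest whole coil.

N_a = Gd⁴/(8D³k) = (67.9×10³ × 2.9⁴)/(8 × 21.0³ × 3.6)
    = 4.80244e+06 / 266717 = 18.01 → 18 coils

18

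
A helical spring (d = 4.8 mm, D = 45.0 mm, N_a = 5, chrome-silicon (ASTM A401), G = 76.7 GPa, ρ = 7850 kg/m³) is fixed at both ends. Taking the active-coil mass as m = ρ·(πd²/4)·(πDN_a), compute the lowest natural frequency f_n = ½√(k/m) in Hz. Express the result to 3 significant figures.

k = Gd⁴/(8D³N_a) = (76.7×10³)(4.8⁴)/(8·45.0³·5) = 11.17 N/mm = 11170 N/m
Wire length L = πDN_a = π·45.0·5 = 706.86 mm
m = ρ·(πd²/4)·L = 7850 × 18.096×10⁻⁶ m² × 0.70686 m = 0.10041 kg
f_n = ½√(k/m) = 0.5·√(11170/0.10041) = 0.5·√(1.1125e+05) = 166.77 Hz

167 Hz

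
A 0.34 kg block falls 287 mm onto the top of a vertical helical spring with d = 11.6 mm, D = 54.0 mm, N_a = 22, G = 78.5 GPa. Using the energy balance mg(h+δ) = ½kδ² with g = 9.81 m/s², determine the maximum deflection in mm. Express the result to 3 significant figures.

6.18 mm

k = Gd⁴/(8D³N_a) = (78.5×10³)(11.6⁴)/(8·54.0³·22) = 51.287 N/mm
W = mg = 0.34 × 9.81 = 3.3354 N
½kδ² − Wδ − Wh = 0 → δ = (W + √(W² + 2kWh))/k
δ = (3.3354 + √(11.125 + 98190.1))/51.287 = (3.3354 + 313.37)/51.287 = 6.1752 mm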